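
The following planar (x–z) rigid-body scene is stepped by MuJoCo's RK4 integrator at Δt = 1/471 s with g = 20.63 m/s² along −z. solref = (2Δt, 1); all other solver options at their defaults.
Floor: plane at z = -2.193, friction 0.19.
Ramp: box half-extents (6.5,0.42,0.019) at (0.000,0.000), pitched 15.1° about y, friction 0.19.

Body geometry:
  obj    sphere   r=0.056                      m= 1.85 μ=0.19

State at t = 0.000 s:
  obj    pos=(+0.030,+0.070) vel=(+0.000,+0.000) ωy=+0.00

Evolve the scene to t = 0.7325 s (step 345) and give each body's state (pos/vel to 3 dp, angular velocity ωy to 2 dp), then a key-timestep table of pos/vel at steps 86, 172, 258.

State at t = 0.7325 s:
  obj    pos=(+1.024,-0.199) vel=(+2.715,-0.733) ωy=+50.21

Key-timestep trajectory:
   step    t(s)  obj.x    obj.z    obj.vx   obj.vz 
     86  0.1826   +0.092  +0.053  +0.677  -0.183
    172  0.3652   +0.277  +0.003  +1.353  -0.365
    258  0.5478   +0.586  -0.080  +2.030  -0.548


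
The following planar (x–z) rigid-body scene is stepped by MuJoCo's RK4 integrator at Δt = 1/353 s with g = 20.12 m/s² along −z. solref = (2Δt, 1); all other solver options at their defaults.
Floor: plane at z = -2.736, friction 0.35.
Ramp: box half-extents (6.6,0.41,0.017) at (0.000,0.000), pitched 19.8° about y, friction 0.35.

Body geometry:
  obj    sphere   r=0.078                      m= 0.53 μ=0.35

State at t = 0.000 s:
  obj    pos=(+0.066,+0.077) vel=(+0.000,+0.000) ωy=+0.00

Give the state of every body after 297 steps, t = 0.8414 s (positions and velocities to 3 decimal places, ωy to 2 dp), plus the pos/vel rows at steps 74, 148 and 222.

State at t = 0.8414 s:
  obj    pos=(+1.687,-0.507) vel=(+3.854,-1.387) ωy=+52.51

Key-timestep trajectory:
   step    t(s)  obj.x    obj.z    obj.vx   obj.vz 
     74  0.2096   +0.167  +0.041  +0.960  -0.346
    148  0.4193   +0.469  -0.068  +1.920  -0.691
    222  0.6289   +0.972  -0.249  +2.881  -1.037


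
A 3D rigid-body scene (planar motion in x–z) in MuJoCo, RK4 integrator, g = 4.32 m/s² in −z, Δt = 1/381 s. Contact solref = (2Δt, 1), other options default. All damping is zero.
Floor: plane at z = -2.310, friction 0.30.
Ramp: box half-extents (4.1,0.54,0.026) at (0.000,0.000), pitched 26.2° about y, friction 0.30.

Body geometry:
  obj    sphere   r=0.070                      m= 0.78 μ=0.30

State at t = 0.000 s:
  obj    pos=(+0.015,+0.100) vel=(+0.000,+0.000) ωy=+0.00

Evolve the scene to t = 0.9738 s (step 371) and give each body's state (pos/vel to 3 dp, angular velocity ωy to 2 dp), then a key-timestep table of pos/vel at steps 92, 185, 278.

State at t = 0.9738 s:
  obj    pos=(+0.594,-0.186) vel=(+1.190,-0.586) ωy=+18.95

Key-timestep trajectory:
   step    t(s)  obj.x    obj.z    obj.vx   obj.vz 
     92  0.2415   +0.051  +0.082  +0.295  -0.145
    185  0.4856   +0.159  +0.029  +0.594  -0.292
    278  0.7297   +0.340  -0.060  +0.892  -0.439


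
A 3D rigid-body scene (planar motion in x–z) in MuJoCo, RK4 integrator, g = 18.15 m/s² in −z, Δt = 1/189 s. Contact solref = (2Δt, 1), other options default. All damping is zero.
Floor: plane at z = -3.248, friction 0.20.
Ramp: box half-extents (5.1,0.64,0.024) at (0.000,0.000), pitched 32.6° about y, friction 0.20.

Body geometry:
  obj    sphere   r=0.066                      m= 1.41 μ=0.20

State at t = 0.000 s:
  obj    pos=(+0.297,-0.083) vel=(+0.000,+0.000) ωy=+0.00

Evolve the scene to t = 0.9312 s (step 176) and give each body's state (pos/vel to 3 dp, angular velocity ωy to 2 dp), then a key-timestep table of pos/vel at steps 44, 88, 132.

State at t = 0.9312 s:
  obj    pos=(+2.849,-1.715) vel=(+5.480,-3.505) ωy=+98.52

Key-timestep trajectory:
   step    t(s)  obj.x    obj.z    obj.vx   obj.vz 
     44  0.2328   +0.457  -0.185  +1.371  -0.877
     88  0.4656   +0.935  -0.491  +2.740  -1.753
    132  0.6984   +1.733  -1.001  +4.110  -2.629


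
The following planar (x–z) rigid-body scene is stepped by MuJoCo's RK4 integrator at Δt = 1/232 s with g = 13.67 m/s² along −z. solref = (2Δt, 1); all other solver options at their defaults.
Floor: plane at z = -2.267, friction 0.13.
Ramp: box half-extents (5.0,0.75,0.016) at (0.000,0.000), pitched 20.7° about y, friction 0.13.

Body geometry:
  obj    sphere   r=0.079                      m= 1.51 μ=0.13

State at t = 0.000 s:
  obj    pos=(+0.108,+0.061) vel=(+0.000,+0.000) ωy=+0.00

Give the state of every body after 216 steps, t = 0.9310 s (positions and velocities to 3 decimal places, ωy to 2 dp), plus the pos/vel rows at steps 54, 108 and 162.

State at t = 0.9310 s:
  obj    pos=(+1.508,-0.468) vel=(+3.006,-1.136) ωy=+40.67

Key-timestep trajectory:
   step    t(s)  obj.x    obj.z    obj.vx   obj.vz 
     54  0.2328   +0.195  +0.028  +0.752  -0.284
    108  0.4655   +0.458  -0.071  +1.503  -0.568
    162  0.6983   +0.895  -0.237  +2.255  -0.852


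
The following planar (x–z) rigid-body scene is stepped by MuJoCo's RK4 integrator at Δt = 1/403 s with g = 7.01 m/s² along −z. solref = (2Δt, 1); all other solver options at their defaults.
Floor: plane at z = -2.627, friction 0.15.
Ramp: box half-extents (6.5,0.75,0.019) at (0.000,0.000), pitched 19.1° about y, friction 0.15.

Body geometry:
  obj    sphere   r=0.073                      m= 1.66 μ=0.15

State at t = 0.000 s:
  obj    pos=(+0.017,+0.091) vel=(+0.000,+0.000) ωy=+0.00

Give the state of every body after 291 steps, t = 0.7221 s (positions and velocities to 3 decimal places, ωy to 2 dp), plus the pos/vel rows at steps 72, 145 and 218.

State at t = 0.7221 s:
  obj    pos=(+0.421,-0.048) vel=(+1.118,-0.387) ωy=+16.20

Key-timestep trajectory:
   step    t(s)  obj.x    obj.z    obj.vx   obj.vz 
     72  0.1787   +0.042  +0.083  +0.277  -0.096
    145  0.3598   +0.117  +0.057  +0.557  -0.193
    218  0.5409   +0.244  +0.013  +0.838  -0.290


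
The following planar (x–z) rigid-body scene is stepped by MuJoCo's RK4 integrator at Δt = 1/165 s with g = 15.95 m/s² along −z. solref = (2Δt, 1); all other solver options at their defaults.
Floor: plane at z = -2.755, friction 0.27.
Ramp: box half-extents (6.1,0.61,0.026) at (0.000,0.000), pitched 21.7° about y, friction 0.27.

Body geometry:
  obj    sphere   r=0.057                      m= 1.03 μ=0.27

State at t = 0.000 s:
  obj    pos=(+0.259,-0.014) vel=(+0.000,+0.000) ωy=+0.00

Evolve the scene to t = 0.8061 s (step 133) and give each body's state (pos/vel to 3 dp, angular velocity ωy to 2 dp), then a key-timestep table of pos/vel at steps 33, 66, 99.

State at t = 0.8061 s:
  obj    pos=(+1.531,-0.520) vel=(+3.155,-1.256) ωy=+59.56

Key-timestep trajectory:
   step    t(s)  obj.x    obj.z    obj.vx   obj.vz 
     33  0.2000   +0.337  -0.045  +0.783  -0.312
     66  0.4000   +0.572  -0.138  +1.566  -0.623
     99  0.6000   +0.964  -0.294  +2.349  -0.935


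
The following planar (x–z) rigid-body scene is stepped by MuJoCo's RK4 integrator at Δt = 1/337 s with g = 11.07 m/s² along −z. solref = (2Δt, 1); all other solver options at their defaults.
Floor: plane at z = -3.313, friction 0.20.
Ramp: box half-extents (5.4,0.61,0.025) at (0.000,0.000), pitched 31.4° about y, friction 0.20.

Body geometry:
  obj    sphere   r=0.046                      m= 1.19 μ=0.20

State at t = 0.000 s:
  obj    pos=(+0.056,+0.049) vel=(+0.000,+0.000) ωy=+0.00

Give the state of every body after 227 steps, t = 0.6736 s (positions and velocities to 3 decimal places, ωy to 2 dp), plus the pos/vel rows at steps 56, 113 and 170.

State at t = 0.6736 s:
  obj    pos=(+0.854,-0.438) vel=(+2.369,-1.446) ωy=+60.31

Key-timestep trajectory:
   step    t(s)  obj.x    obj.z    obj.vx   obj.vz 
     56  0.1662   +0.105  +0.019  +0.585  -0.357
    113  0.3353   +0.254  -0.072  +1.179  -0.720
    170  0.5045   +0.504  -0.224  +1.774  -1.083


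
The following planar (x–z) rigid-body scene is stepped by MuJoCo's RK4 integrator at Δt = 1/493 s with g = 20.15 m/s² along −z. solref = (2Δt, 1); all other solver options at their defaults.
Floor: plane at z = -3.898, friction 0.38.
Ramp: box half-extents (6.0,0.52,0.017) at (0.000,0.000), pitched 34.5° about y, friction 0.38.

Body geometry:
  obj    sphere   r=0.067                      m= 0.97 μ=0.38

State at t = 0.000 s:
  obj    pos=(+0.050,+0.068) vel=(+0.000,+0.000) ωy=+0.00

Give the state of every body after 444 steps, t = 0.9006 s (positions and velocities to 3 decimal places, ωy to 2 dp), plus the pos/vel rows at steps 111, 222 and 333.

State at t = 0.9006 s:
  obj    pos=(+2.775,-1.805) vel=(+6.051,-4.159) ωy=+109.57

Key-timestep trajectory:
   step    t(s)  obj.x    obj.z    obj.vx   obj.vz 
    111  0.2252   +0.220  -0.049  +1.513  -1.040
    222  0.4503   +0.731  -0.401  +3.025  -2.079
    333  0.6755   +1.583  -0.986  +4.538  -3.119


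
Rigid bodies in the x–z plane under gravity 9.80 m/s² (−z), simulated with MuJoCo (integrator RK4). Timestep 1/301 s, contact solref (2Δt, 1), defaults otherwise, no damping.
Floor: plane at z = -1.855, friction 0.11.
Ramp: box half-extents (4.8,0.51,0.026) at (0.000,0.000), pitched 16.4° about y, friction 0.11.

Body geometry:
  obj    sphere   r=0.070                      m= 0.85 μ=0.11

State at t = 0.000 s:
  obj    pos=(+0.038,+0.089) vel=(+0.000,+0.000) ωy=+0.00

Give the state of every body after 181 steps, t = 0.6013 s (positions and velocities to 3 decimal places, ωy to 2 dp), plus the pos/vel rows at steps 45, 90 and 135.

State at t = 0.6013 s:
  obj    pos=(+0.381,-0.012) vel=(+1.140,-0.336) ωy=+16.97

Key-timestep trajectory:
   step    t(s)  obj.x    obj.z    obj.vx   obj.vz 
     45  0.1495   +0.059  +0.083  +0.284  -0.083
     90  0.2990   +0.123  +0.064  +0.567  -0.167
    135  0.4485   +0.229  +0.033  +0.850  -0.250


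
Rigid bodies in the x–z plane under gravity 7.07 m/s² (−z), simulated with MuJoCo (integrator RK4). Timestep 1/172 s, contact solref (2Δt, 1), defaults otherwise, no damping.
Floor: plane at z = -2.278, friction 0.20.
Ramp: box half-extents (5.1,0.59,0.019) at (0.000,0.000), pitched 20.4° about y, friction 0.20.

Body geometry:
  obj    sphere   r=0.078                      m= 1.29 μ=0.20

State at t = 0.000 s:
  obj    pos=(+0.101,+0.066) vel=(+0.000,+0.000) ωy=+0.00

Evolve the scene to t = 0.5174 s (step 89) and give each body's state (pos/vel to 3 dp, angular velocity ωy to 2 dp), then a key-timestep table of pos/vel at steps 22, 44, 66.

State at t = 0.5174 s:
  obj    pos=(+0.322,-0.016) vel=(+0.854,-0.318) ωy=+11.67

Key-timestep trajectory:
   step    t(s)  obj.x    obj.z    obj.vx   obj.vz 
     22  0.1279   +0.115  +0.061  +0.211  -0.079
     44  0.2558   +0.155  +0.046  +0.422  -0.157
     66  0.3837   +0.223  +0.021  +0.633  -0.235


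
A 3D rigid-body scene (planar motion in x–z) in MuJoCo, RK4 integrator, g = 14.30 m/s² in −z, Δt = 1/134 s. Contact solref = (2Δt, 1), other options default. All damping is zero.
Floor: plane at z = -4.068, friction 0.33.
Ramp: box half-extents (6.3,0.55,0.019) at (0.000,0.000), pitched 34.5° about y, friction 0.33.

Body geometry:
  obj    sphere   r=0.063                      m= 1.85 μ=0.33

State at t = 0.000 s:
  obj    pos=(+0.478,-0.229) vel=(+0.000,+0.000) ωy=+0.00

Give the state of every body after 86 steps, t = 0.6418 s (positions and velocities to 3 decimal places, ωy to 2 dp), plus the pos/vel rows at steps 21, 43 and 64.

State at t = 0.6418 s:
  obj    pos=(+1.460,-0.904) vel=(+3.060,-2.103) ωy=+58.91

Key-timestep trajectory:
   step    t(s)  obj.x    obj.z    obj.vx   obj.vz 
     21  0.1567   +0.537  -0.269  +0.748  -0.514
     43  0.3209   +0.724  -0.398  +1.530  -1.052
     64  0.4776   +1.022  -0.603  +2.278  -1.565


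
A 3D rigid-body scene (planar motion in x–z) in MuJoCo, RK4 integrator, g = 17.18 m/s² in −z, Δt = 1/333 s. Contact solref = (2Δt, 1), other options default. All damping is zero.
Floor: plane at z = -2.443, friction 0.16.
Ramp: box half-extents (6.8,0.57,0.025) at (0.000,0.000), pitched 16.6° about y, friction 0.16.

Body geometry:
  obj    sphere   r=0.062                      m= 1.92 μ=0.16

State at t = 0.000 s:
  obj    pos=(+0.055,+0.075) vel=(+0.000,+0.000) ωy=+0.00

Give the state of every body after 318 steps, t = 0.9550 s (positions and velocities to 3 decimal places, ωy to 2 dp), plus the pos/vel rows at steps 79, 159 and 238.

State at t = 0.9550 s:
  obj    pos=(+1.587,-0.382) vel=(+3.208,-0.956) ωy=+53.99

Key-timestep trajectory:
   step    t(s)  obj.x    obj.z    obj.vx   obj.vz 
     79  0.2372   +0.149  +0.046  +0.797  -0.238
    159  0.4775   +0.438  -0.040  +1.604  -0.478
    238  0.7147   +0.913  -0.181  +2.401  -0.716


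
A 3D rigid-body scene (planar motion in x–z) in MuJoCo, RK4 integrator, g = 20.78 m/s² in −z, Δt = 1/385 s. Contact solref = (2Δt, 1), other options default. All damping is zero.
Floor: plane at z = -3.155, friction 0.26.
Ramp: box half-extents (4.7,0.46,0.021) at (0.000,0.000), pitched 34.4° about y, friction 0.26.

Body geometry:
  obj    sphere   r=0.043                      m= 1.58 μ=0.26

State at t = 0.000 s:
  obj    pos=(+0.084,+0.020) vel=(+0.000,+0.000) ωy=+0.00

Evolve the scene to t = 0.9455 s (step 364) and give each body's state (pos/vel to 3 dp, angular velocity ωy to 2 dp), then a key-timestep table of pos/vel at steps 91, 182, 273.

State at t = 0.9455 s:
  obj    pos=(+3.177,-2.098) vel=(+6.542,-4.479) ωy=+184.35

Key-timestep trajectory:
   step    t(s)  obj.x    obj.z    obj.vx   obj.vz 
     91  0.2364   +0.277  -0.112  +1.636  -1.120
    182  0.4727   +0.857  -0.509  +3.271  -2.240
    273  0.7091   +1.824  -1.171  +4.907  -3.360


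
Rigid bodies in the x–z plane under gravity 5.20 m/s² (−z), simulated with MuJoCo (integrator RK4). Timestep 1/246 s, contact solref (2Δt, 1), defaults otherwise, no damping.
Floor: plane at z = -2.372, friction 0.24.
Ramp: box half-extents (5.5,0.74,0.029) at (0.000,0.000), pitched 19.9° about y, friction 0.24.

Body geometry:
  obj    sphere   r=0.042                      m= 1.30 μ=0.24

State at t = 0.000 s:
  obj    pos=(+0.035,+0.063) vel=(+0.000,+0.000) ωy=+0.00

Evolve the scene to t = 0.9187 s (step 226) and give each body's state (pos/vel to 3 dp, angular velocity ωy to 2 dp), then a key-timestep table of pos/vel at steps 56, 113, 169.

State at t = 0.9187 s:
  obj    pos=(+0.537,-0.119) vel=(+1.092,-0.395) ωy=+27.65

Key-timestep trajectory:
   step    t(s)  obj.x    obj.z    obj.vx   obj.vz 
     56  0.2276   +0.066  +0.052  +0.271  -0.098
    113  0.4593   +0.160  +0.017  +0.546  -0.198
    169  0.6870   +0.316  -0.039  +0.817  -0.296


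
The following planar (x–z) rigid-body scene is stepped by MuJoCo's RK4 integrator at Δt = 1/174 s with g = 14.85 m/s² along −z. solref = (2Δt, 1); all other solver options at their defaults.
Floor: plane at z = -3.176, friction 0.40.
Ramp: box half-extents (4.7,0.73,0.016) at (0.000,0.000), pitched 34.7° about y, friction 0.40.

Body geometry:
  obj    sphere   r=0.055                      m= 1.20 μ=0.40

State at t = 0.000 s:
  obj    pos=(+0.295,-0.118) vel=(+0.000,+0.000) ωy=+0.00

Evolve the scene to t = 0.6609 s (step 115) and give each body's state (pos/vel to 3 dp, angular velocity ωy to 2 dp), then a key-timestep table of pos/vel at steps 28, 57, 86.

State at t = 0.6609 s:
  obj    pos=(+1.379,-0.869) vel=(+3.281,-2.272) ωy=+72.54

Key-timestep trajectory:
   step    t(s)  obj.x    obj.z    obj.vx   obj.vz 
     28  0.1609   +0.359  -0.162  +0.799  -0.553
     57  0.3276   +0.562  -0.302  +1.627  -1.126
     86  0.4943   +0.902  -0.538  +2.454  -1.699


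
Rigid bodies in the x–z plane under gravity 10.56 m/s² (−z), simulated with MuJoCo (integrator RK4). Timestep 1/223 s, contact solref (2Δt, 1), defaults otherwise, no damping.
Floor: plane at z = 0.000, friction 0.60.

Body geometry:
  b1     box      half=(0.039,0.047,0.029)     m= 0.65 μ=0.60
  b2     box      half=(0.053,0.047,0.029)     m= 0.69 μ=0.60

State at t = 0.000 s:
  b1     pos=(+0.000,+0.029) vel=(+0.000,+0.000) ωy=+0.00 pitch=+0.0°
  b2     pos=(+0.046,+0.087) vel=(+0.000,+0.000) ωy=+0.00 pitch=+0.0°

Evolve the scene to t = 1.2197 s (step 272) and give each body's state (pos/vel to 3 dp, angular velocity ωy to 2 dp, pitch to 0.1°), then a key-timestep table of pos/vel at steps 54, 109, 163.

State at t = 1.2197 s:
  b1     pos=(+0.000,+0.029) vel=(+0.000,+0.000) ωy=+0.00 pitch=+0.0°
  b2     pos=(+0.096,+0.053) vel=(+0.000,+0.000) ωy=+0.00 pitch=+90.0°

Key-timestep trajectory:
   step    t(s)  b1.x    b1.z    b1.vx   b1.vz   b2.x    b2.z    b2.vx   b2.vz 
     54  0.2422   +0.000  +0.029  +0.000  +0.000   +0.084  +0.058  +0.395  -0.081
    109  0.4888   +0.000  +0.029  +0.000  +0.000   +0.117  +0.060  -0.034  -0.004
    163  0.7309   +0.000  +0.029  +0.000  +0.000   +0.091  +0.056  +0.076  -0.033


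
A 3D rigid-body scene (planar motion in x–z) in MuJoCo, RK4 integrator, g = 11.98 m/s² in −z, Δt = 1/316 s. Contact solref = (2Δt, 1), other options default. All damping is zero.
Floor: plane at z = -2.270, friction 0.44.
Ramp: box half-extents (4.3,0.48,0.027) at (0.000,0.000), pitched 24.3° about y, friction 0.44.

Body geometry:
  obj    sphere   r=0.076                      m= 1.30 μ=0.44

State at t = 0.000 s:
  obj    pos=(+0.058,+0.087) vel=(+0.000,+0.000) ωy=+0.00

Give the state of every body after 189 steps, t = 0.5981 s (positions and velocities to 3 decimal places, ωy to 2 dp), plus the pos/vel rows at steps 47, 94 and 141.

State at t = 0.5981 s:
  obj    pos=(+0.632,-0.172) vel=(+1.920,-0.867) ωy=+27.71

Key-timestep trajectory:
   step    t(s)  obj.x    obj.z    obj.vx   obj.vz 
     47  0.1487   +0.093  +0.071  +0.477  -0.216
     94  0.2975   +0.200  +0.023  +0.955  -0.431
    141  0.4462   +0.378  -0.057  +1.432  -0.647


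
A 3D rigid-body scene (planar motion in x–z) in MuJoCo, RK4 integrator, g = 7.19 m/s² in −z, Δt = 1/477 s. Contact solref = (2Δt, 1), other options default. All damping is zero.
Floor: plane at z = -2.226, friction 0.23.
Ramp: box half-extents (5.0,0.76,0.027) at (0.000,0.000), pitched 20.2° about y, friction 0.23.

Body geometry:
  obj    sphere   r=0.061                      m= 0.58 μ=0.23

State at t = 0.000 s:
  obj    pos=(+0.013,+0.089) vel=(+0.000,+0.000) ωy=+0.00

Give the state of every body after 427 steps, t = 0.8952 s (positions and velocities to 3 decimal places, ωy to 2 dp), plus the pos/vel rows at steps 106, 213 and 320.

State at t = 0.8952 s:
  obj    pos=(+0.680,-0.156) vel=(+1.490,-0.548) ωy=+26.02

Key-timestep trajectory:
   step    t(s)  obj.x    obj.z    obj.vx   obj.vz 
    106  0.2222   +0.054  +0.074  +0.370  -0.136
    213  0.4465   +0.179  +0.028  +0.743  -0.273
    320  0.6709   +0.388  -0.049  +1.117  -0.411


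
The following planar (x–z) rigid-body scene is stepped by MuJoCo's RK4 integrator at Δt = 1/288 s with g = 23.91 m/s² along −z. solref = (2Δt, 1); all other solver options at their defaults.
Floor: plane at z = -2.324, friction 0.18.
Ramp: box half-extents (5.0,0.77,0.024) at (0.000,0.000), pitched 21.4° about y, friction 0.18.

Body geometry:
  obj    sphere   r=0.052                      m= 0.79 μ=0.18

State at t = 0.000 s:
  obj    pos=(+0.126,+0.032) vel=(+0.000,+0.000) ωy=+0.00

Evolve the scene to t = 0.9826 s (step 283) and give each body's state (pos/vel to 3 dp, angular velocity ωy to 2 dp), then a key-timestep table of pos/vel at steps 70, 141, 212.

State at t = 0.9826 s:
  obj    pos=(+2.927,-1.066) vel=(+5.701,-2.234) ωy=+117.74

Key-timestep trajectory:
   step    t(s)  obj.x    obj.z    obj.vx   obj.vz 
     70  0.2431   +0.298  -0.035  +1.410  -0.553
    141  0.4896   +0.822  -0.240  +2.841  -1.113
    212  0.7361   +1.698  -0.584  +4.271  -1.674


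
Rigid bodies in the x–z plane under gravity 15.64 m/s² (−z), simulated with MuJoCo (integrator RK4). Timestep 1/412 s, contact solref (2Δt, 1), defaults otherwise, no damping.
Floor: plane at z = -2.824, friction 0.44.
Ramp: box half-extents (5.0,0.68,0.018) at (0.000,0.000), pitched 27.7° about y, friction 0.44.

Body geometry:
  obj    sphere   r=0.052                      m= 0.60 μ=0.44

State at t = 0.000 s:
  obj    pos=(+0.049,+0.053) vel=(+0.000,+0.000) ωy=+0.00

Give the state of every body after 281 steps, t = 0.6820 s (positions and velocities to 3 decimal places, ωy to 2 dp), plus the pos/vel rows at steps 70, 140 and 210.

State at t = 0.6820 s:
  obj    pos=(+1.119,-0.508) vel=(+3.136,-1.646) ωy=+68.10

Key-timestep trajectory:
   step    t(s)  obj.x    obj.z    obj.vx   obj.vz 
     70  0.1699   +0.116  +0.018  +0.781  -0.410
    140  0.3398   +0.315  -0.086  +1.562  -0.820
    210  0.5097   +0.646  -0.260  +2.344  -1.230


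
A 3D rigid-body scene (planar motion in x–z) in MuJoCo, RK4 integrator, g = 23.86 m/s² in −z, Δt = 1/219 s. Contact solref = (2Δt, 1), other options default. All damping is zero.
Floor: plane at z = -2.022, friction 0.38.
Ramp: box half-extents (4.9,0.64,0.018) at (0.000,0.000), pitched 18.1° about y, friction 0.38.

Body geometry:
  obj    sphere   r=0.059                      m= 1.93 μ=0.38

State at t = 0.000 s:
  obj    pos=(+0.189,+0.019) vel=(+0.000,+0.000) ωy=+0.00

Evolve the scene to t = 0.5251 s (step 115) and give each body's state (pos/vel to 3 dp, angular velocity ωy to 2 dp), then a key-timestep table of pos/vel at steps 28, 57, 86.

State at t = 0.5251 s:
  obj    pos=(+0.883,-0.208) vel=(+2.643,-0.864) ωy=+47.11

Key-timestep trajectory:
   step    t(s)  obj.x    obj.z    obj.vx   obj.vz 
     28  0.1279   +0.230  +0.006  +0.644  -0.210
     57  0.2603   +0.360  -0.037  +1.310  -0.428
     86  0.3927   +0.577  -0.108  +1.976  -0.646


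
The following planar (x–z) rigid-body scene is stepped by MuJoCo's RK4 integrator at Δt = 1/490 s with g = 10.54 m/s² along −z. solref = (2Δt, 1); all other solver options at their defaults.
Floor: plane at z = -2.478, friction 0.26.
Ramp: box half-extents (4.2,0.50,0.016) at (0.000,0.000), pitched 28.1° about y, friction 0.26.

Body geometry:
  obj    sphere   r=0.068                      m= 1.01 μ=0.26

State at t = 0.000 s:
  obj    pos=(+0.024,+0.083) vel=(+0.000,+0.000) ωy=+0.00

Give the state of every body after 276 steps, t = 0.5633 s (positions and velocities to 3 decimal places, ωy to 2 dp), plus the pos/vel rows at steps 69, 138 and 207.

State at t = 0.5633 s:
  obj    pos=(+0.520,-0.182) vel=(+1.762,-0.941) ωy=+29.37

Key-timestep trajectory:
   step    t(s)  obj.x    obj.z    obj.vx   obj.vz 
     69  0.1408   +0.055  +0.066  +0.441  -0.235
    138  0.2816   +0.148  +0.016  +0.881  -0.470
    207  0.4224   +0.303  -0.067  +1.322  -0.706


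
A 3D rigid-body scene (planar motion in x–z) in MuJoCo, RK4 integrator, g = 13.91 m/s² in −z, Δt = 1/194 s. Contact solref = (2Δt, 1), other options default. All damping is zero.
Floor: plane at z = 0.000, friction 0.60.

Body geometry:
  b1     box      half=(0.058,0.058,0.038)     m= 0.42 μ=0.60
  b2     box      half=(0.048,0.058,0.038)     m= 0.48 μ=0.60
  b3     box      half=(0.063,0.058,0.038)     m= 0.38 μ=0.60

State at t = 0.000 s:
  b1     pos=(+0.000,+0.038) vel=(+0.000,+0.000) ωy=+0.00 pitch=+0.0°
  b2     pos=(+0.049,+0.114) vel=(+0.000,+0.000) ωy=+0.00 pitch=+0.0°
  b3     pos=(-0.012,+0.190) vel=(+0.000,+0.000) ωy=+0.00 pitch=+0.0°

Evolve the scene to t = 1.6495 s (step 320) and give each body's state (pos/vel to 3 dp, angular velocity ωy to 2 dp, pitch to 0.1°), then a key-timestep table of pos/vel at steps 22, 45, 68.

State at t = 1.6495 s:
  b1     pos=(+0.000,+0.038) vel=(+0.000,+0.000) ωy=+0.00 pitch=+0.0°
  b2     pos=(+0.049,+0.114) vel=(+0.000,+0.000) ωy=+0.00 pitch=+0.0°
  b3     pos=(-0.159,+0.038) vel=(+0.000,+0.000) ωy=+0.00 pitch=+180.0°

Key-timestep trajectory:
   step    t(s)  b1.x    b1.z    b1.vx   b1.vz   b2.x    b2.z    b2.vx   b2.vz   b3.x    b3.z    b3.vx   b3.vz 
     22  0.1134   +0.000  +0.038  +0.000  +0.000   +0.049  +0.114  +0.001  +0.000   -0.026  +0.182  -0.250  -0.209
     45  0.2320   +0.000  +0.038  +0.000  +0.000   +0.049  +0.114  +0.000  +0.000   -0.071  +0.140  -0.566  -0.325
     68  0.3505   +0.000  +0.038  +0.000  +0.000   +0.049  +0.114  +0.000  +0.000   -0.146  +0.054  -0.640  -1.496


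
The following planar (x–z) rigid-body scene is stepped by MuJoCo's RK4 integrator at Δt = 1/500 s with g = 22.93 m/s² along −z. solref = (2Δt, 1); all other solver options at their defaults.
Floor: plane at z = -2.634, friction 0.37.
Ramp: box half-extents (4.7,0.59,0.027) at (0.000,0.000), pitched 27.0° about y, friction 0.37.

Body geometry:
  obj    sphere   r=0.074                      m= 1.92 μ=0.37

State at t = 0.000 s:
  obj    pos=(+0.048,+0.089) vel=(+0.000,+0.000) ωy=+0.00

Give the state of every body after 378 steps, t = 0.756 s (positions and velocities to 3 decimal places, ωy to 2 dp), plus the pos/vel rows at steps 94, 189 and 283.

State at t = 0.756 s:
  obj    pos=(+1.941,-0.876) vel=(+5.009,-2.552) ωy=+75.96

Key-timestep trajectory:
   step    t(s)  obj.x    obj.z    obj.vx   obj.vz 
     94  0.1880   +0.165  +0.029  +1.246  -0.635
    189  0.3780   +0.521  -0.152  +2.504  -1.276
    283  0.5660   +1.109  -0.452  +3.750  -1.911


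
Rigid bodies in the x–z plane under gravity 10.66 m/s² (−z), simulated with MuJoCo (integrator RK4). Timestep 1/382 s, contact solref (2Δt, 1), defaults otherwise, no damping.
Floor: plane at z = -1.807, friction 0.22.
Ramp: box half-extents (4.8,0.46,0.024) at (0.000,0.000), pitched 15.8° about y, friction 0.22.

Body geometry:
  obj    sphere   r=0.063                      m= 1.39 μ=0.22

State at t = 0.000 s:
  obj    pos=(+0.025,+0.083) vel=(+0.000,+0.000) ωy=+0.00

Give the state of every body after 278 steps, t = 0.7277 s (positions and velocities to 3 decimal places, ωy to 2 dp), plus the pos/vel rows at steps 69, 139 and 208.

State at t = 0.7277 s:
  obj    pos=(+0.553,-0.066) vel=(+1.452,-0.411) ωy=+23.95

Key-timestep trajectory:
   step    t(s)  obj.x    obj.z    obj.vx   obj.vz 
     69  0.1806   +0.058  +0.074  +0.360  -0.102
    139  0.3639   +0.157  +0.046  +0.726  -0.205
    208  0.5445   +0.321  +0.000  +1.086  -0.307


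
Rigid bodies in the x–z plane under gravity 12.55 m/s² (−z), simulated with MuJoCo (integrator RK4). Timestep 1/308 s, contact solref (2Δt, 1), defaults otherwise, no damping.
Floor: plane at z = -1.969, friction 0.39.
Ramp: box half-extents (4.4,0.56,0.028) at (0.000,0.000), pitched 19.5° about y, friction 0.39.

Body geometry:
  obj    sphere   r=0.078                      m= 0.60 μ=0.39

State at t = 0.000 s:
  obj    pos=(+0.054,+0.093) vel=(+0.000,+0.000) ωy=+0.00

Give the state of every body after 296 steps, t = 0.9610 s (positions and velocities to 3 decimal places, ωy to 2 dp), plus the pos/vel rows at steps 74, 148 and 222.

State at t = 0.9610 s:
  obj    pos=(+1.357,-0.368) vel=(+2.711,-0.960) ωy=+36.86

Key-timestep trajectory:
   step    t(s)  obj.x    obj.z    obj.vx   obj.vz 
     74  0.2403   +0.136  +0.064  +0.678  -0.240
    148  0.4805   +0.380  -0.022  +1.355  -0.480
    222  0.7208   +0.787  -0.166  +2.033  -0.720


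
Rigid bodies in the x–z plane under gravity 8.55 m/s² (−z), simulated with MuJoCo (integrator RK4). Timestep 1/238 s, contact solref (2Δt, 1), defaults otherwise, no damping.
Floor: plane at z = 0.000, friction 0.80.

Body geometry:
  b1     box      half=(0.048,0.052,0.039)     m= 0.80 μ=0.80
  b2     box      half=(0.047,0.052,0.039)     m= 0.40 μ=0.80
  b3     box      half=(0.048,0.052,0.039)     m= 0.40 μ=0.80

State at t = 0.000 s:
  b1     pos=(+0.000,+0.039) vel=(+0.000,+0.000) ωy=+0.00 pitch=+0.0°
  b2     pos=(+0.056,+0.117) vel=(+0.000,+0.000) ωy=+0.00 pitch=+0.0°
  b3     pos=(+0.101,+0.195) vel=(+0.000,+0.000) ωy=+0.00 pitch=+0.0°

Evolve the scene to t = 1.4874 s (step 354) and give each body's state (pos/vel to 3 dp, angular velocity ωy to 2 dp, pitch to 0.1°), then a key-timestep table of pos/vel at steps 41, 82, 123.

State at t = 1.4874 s:
  b1     pos=(+0.000,+0.039) vel=(+0.000,+0.000) ωy=+0.00 pitch=+0.0°
  b2     pos=(+0.101,+0.047) vel=(+0.000,+0.000) ωy=+0.00 pitch=+90.0°
  b3     pos=(+0.314,+0.039) vel=(+0.000,+0.000) ωy=+0.00 pitch=+180.0°

Key-timestep trajectory:
   step    t(s)  b1.x    b1.z    b1.vx   b1.vz   b2.x    b2.z    b2.vx   b2.vz   b3.x    b3.z    b3.vx   b3.vz 
     41  0.1723   +0.000  +0.039  +0.000  +0.000   +0.072  +0.110  +0.189  -0.135   +0.145  +0.161  +0.489  -0.561
     82  0.3445   +0.000  +0.039  +0.000  +0.000   +0.101  +0.047  -0.007  +0.015   +0.238  +0.054  +0.304  +0.241
    123  0.5168   +0.000  +0.039  +0.000  +0.000   +0.101  +0.047  +0.000  +0.000   +0.281  +0.060  +0.264  -0.080


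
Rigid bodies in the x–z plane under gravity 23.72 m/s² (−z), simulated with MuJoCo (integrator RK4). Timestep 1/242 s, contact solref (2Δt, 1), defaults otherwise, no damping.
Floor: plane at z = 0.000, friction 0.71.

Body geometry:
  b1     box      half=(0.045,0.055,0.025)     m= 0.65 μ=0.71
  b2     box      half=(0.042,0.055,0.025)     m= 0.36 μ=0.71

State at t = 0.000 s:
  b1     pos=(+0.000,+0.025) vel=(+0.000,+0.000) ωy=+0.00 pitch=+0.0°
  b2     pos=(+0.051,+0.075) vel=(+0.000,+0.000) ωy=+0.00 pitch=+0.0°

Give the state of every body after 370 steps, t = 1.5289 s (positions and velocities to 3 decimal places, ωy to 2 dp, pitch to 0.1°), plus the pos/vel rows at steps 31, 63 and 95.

State at t = 1.5289 s:
  b1     pos=(+0.000,+0.025) vel=(+0.000,+0.000) ωy=+0.00 pitch=+0.0°
  b2     pos=(+0.159,+0.025) vel=(+0.000,+0.000) ωy=+0.00 pitch=+180.0°

Key-timestep trajectory:
   step    t(s)  b1.x    b1.z    b1.vx   b1.vz   b2.x    b2.z    b2.vx   b2.vz 
     31  0.1281   +0.000  +0.025  +0.000  +0.000   +0.074  +0.048  +0.350  -0.775
     63  0.2603   +0.000  +0.025  +0.000  +0.000   +0.113  +0.049  +0.096  +0.004
     95  0.3926   +0.000  +0.025  +0.000  +0.000   +0.133  +0.045  +0.339  -0.129


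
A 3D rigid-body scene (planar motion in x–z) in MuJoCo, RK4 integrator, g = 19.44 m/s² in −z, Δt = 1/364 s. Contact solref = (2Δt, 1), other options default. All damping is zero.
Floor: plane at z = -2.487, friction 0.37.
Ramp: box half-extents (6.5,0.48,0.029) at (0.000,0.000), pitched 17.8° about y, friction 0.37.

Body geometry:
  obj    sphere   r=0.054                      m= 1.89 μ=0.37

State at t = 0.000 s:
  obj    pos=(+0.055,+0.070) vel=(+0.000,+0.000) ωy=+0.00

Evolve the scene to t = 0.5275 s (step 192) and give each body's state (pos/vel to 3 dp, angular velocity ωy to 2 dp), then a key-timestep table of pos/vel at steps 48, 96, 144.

State at t = 0.5275 s:
  obj    pos=(+0.617,-0.111) vel=(+2.132,-0.684) ωy=+41.46

Key-timestep trajectory:
   step    t(s)  obj.x    obj.z    obj.vx   obj.vz 
     48  0.1319   +0.090  +0.058  +0.533  -0.171
     96  0.2637   +0.196  +0.024  +1.066  -0.342
    144  0.3956   +0.371  -0.032  +1.599  -0.513


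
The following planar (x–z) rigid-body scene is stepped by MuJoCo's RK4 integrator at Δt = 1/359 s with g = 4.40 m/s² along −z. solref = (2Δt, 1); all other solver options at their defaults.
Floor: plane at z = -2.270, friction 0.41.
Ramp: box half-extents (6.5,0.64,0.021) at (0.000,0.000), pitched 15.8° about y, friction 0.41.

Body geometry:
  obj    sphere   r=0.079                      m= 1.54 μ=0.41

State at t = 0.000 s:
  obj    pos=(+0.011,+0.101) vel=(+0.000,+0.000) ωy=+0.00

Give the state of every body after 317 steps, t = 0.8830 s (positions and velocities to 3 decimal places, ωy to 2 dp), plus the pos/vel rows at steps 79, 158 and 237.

State at t = 0.8830 s:
  obj    pos=(+0.332,+0.010) vel=(+0.727,-0.206) ωy=+9.56

Key-timestep trajectory:
   step    t(s)  obj.x    obj.z    obj.vx   obj.vz 
     79  0.2201   +0.031  +0.095  +0.181  -0.051
    158  0.4401   +0.091  +0.078  +0.362  -0.103
    237  0.6602   +0.190  +0.050  +0.544  -0.154


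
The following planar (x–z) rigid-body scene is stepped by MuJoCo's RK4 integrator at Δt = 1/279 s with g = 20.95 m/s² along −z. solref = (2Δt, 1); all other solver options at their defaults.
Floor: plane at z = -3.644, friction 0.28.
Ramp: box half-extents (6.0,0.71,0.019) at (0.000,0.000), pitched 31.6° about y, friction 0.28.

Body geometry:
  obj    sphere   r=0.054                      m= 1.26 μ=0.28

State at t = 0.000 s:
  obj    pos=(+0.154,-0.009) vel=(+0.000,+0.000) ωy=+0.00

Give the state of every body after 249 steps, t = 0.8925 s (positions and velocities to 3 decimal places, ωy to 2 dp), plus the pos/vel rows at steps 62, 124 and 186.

State at t = 0.8925 s:
  obj    pos=(+2.814,-1.646) vel=(+5.961,-3.667) ωy=+129.57

Key-timestep trajectory:
   step    t(s)  obj.x    obj.z    obj.vx   obj.vz 
     62  0.2222   +0.319  -0.111  +1.484  -0.913
    124  0.4444   +0.814  -0.415  +2.969  -1.826
    186  0.6667   +1.638  -0.922  +4.453  -2.739


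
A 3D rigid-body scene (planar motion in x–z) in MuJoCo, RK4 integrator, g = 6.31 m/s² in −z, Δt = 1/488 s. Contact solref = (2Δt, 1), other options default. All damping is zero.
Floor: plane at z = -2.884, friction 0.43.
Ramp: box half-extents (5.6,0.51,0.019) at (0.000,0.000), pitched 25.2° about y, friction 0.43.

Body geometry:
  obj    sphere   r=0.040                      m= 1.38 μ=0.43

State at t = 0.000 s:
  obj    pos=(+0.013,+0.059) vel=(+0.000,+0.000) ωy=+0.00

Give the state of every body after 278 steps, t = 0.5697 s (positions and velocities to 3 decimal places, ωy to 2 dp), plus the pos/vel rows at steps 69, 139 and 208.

State at t = 0.5697 s:
  obj    pos=(+0.295,-0.074) vel=(+0.989,-0.465) ωy=+27.33

Key-timestep trajectory:
   step    t(s)  obj.x    obj.z    obj.vx   obj.vz 
     69  0.1414   +0.030  +0.051  +0.246  -0.116
    139  0.2848   +0.083  +0.026  +0.495  -0.233
    208  0.4262   +0.171  -0.015  +0.740  -0.348


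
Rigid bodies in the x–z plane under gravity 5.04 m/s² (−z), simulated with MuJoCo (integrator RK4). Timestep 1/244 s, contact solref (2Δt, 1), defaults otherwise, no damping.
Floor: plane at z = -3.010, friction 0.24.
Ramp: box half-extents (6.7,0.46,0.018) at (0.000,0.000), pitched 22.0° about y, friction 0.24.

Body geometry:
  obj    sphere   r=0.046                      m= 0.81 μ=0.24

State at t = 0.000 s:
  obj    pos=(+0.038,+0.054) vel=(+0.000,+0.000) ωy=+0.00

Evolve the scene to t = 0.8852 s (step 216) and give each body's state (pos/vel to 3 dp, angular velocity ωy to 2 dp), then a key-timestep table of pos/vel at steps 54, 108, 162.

State at t = 0.8852 s:
  obj    pos=(+0.528,-0.144) vel=(+1.107,-0.447) ωy=+25.95

Key-timestep trajectory:
   step    t(s)  obj.x    obj.z    obj.vx   obj.vz 
     54  0.2213   +0.069  +0.041  +0.277  -0.112
    108  0.4426   +0.160  +0.004  +0.553  -0.224
    162  0.6639   +0.314  -0.058  +0.830  -0.335


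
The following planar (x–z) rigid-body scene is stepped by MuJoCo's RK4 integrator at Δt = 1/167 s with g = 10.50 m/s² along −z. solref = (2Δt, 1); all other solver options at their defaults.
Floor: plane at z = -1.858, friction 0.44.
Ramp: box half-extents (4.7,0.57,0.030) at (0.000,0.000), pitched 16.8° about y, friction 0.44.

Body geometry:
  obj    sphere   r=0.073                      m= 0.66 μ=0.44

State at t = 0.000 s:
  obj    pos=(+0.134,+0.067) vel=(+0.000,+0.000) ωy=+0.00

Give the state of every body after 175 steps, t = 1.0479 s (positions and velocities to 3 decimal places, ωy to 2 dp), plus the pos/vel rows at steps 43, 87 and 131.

State at t = 1.0479 s:
  obj    pos=(+1.274,-0.277) vel=(+2.175,-0.657) ωy=+31.11

Key-timestep trajectory:
   step    t(s)  obj.x    obj.z    obj.vx   obj.vz 
     43  0.2575   +0.203  +0.046  +0.534  -0.161
     87  0.5210   +0.416  -0.018  +1.081  -0.326
    131  0.7844   +0.773  -0.126  +1.628  -0.491


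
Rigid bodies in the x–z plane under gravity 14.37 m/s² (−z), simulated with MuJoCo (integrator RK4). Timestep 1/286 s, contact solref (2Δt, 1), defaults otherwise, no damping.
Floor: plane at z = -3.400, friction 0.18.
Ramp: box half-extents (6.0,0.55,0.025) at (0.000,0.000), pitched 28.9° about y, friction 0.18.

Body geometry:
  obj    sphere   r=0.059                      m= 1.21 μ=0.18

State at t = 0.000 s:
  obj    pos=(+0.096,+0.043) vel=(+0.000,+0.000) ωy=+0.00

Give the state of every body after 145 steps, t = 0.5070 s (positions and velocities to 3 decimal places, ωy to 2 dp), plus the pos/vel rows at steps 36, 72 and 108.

State at t = 0.5070 s:
  obj    pos=(+0.654,-0.265) vel=(+2.202,-1.216) ωy=+42.61

Key-timestep trajectory:
   step    t(s)  obj.x    obj.z    obj.vx   obj.vz 
     36  0.1259   +0.130  +0.024  +0.547  -0.302
     72  0.2517   +0.234  -0.033  +1.094  -0.604
    108  0.3776   +0.406  -0.128  +1.640  -0.905


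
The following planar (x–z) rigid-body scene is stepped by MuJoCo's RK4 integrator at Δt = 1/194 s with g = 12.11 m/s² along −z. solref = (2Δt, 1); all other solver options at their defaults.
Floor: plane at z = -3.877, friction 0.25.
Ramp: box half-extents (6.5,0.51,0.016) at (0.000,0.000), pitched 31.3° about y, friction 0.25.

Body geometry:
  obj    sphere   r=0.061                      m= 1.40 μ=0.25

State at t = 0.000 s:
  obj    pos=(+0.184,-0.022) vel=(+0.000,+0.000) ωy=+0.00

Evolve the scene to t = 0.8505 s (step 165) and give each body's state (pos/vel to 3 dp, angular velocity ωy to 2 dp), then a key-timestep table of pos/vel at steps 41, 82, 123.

State at t = 0.8505 s:
  obj    pos=(+1.573,-0.866) vel=(+3.266,-1.986) ωy=+62.64

Key-timestep trajectory:
   step    t(s)  obj.x    obj.z    obj.vx   obj.vz 
     41  0.2113   +0.270  -0.074  +0.812  -0.494
     82  0.4227   +0.527  -0.230  +1.623  -0.987
    123  0.6340   +0.956  -0.491  +2.435  -1.480


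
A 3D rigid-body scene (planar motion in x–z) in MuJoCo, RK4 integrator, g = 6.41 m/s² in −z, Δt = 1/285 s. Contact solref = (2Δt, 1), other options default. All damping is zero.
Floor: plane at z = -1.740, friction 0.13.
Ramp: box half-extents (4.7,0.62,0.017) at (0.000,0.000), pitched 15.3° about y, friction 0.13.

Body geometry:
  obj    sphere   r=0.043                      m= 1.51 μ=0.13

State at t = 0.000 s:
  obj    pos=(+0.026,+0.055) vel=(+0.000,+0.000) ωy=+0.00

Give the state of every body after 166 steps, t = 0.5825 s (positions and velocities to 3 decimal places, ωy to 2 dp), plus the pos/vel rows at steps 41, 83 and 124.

State at t = 0.5825 s:
  obj    pos=(+0.224,+0.001) vel=(+0.679,-0.186) ωy=+16.36

Key-timestep trajectory:
   step    t(s)  obj.x    obj.z    obj.vx   obj.vz 
     41  0.1439   +0.038  +0.052  +0.168  -0.046
     83  0.2912   +0.075  +0.042  +0.339  -0.093
    124  0.4351   +0.136  +0.025  +0.507  -0.139


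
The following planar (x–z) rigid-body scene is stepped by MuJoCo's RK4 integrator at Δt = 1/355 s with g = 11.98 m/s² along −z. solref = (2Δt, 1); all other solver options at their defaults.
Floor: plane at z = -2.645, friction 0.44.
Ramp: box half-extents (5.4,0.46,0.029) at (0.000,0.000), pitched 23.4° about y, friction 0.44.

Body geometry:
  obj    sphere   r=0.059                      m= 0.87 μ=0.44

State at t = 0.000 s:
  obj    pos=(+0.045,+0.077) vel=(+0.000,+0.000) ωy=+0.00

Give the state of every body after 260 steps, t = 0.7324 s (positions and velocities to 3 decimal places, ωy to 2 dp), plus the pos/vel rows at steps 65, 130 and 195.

State at t = 0.7324 s:
  obj    pos=(+0.881,-0.286) vel=(+2.284,-0.989) ωy=+42.18

Key-timestep trajectory:
   step    t(s)  obj.x    obj.z    obj.vx   obj.vz 
     65  0.1831   +0.097  +0.054  +0.571  -0.247
    130  0.3662   +0.254  -0.014  +1.142  -0.494
    195  0.5493   +0.515  -0.127  +1.713  -0.741


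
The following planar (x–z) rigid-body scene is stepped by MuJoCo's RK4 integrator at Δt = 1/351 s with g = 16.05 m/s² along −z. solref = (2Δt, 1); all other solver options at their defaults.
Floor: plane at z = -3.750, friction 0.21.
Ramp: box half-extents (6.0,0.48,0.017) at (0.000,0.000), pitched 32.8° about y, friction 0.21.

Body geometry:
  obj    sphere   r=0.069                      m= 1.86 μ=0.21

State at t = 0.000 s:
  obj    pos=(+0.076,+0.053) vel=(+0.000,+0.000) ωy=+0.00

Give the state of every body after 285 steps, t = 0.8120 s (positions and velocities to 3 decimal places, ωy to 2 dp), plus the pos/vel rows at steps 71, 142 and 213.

State at t = 0.8120 s:
  obj    pos=(+1.797,-1.056) vel=(+4.239,-2.732) ωy=+73.06

Key-timestep trajectory:
   step    t(s)  obj.x    obj.z    obj.vx   obj.vz 
     71  0.2023   +0.183  -0.016  +1.056  -0.681
    142  0.4046   +0.503  -0.222  +2.112  -1.361
    213  0.6068   +1.038  -0.566  +3.168  -2.042
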